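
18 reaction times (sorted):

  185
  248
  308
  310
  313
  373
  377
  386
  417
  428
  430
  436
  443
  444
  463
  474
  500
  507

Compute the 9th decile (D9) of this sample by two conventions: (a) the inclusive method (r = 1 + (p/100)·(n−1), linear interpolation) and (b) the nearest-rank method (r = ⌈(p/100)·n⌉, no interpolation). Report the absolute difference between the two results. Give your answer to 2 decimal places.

n = 18.
(a) r = 16.3; between ranks 16 (474) and 17 (500): 481.8.
(b) the nearest-rank method: rank 17 → 500.
|481.8 − 500| = 18.2.

18.20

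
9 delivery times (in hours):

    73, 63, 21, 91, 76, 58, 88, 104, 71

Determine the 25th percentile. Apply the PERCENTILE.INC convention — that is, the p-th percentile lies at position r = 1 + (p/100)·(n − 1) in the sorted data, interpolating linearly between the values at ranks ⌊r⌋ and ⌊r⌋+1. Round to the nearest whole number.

Sorted: 21, 58, 63, 71, 73, 76, 88, 91, 104.
n = 9.
r = 1 + (25/100)·(9 − 1) = 1 + 2 = 3.
r is an integer, so P25 is the value at rank 3: 63.

63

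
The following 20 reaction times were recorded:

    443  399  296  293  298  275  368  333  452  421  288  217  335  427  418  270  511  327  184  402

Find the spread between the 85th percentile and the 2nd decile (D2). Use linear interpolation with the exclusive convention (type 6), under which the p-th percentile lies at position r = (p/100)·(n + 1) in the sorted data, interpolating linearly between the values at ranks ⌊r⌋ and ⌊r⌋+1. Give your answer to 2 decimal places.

Sorted: 184, 217, 270, 275, 288, 293, 296, 298, 327, 333, 335, 368, 399, 402, 418, 421, 427, 443, 452, 511.
n = 20.
P20: r = 4.2; ranks 4–5 are 275, 288; interpolating gives 277.6.
P85: r = 17.85; ranks 17–18 are 427, 443; interpolating gives 440.6.
Difference: 440.6 − 277.6 = 163.

163.00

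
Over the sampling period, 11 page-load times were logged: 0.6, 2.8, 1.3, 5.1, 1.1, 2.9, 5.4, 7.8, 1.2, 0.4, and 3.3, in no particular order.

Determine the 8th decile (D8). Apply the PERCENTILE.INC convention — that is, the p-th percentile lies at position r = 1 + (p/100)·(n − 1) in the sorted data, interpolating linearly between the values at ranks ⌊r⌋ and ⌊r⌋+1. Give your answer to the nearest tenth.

Sorted: 0.4, 0.6, 1.1, 1.2, 1.3, 2.8, 2.9, 3.3, 5.1, 5.4, 7.8.
n = 11.
r = 1 + (80/100)·(11 − 1) = 1 + 8 = 9.
r is an integer, so P80 is the value at rank 9: 5.1.

5.1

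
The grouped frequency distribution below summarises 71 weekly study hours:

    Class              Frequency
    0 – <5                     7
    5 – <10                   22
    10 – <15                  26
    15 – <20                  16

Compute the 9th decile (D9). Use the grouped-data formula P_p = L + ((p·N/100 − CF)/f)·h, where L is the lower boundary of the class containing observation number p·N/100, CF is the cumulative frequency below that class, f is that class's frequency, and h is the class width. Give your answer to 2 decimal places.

17.78

N = 71; target position k = 90/100 · 71 = 63.9.
Cumulative frequencies: 7, 29, 55, 71.
Observation 63.9 falls in the class 15 – <20.
L = 15, CF = 55, f = 16, h = 5.
P90 = 15 + ((63.9 − 55)/16)·5 = 15 + 2.78125 = 17.7812.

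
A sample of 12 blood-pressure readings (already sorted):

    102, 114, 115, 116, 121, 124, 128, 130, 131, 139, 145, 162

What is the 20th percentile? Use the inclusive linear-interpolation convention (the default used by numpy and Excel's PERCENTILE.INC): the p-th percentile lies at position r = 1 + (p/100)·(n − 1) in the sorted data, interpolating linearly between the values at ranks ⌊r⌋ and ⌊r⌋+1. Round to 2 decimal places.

n = 12.
r = 1 + (20/100)·(12 − 1) = 1 + 2.2 = 3.2.
Rank 3 is 115 and rank 4 is 116.
Interpolate: 115 + 0.2·(116 − 115) = 115 + 0.2·1 = 115.2.

115.20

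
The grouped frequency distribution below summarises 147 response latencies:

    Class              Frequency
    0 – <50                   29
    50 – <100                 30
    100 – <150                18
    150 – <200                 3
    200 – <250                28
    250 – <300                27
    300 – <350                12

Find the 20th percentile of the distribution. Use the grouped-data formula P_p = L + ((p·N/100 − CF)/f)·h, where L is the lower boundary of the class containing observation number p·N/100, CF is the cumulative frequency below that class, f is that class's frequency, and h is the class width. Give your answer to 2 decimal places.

50.67

N = 147; target position k = 20/100 · 147 = 29.4.
Cumulative frequencies: 29, 59, 77, 80, 108, 135, 147.
Observation 29.4 falls in the class 50 – <100.
L = 50, CF = 29, f = 30, h = 50.
P20 = 50 + ((29.4 − 29)/30)·50 = 50 + 0.666667 = 50.6667.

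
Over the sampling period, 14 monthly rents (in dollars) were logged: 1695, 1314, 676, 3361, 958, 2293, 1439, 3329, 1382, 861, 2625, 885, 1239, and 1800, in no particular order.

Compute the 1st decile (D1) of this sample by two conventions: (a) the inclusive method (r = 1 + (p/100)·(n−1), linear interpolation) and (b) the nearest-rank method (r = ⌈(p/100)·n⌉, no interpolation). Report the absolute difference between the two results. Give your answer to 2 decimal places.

Sorted: 676, 861, 885, 958, 1239, 1314, 1382, 1439, 1695, 1800, 2293, 2625, 3329, 3361.
n = 14.
(a) r = 2.3; between ranks 2 (861) and 3 (885): 868.2.
(b) the nearest-rank method: rank 2 → 861.
|868.2 − 861| = 7.2.

7.20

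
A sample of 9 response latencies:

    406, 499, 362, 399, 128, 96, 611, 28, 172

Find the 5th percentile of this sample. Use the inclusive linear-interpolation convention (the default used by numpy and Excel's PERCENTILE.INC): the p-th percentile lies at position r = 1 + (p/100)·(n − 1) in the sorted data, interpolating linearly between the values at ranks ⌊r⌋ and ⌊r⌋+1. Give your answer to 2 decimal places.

55.20

Sorted: 28, 96, 128, 172, 362, 399, 406, 499, 611.
n = 9.
r = 1 + (5/100)·(9 − 1) = 1 + 0.4 = 1.4.
Rank 1 is 28 and rank 2 is 96.
Interpolate: 28 + 0.4·(96 − 28) = 28 + 0.4·68 = 55.2.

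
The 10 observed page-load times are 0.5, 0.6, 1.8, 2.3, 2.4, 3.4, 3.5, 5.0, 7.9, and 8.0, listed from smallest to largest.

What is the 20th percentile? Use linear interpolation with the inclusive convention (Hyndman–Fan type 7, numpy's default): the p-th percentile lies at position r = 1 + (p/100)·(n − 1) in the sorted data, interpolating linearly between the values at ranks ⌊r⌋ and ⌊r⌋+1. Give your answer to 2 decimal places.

n = 10.
r = 1 + (20/100)·(10 − 1) = 1 + 1.8 = 2.8.
Rank 2 is 0.6 and rank 3 is 1.8.
Interpolate: 0.6 + 0.8·(1.8 − 0.6) = 0.6 + 0.8·1.2 = 1.56.

1.56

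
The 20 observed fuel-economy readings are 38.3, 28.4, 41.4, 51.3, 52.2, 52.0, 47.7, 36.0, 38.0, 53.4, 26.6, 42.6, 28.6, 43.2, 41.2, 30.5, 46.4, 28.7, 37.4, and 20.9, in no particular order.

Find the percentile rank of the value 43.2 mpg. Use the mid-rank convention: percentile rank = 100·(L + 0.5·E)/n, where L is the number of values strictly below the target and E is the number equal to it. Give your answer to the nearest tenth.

Sorted: 20.9, 26.6, 28.4, 28.6, 28.7, 30.5, 36.0, 37.4, 38.0, 38.3, 41.2, 41.4, 42.6, 43.2, 46.4, 47.7, 51.3, 52.0, 52.2, 53.4.
Count below 43.2: L = 13; count equal: E = 1; n = 20.
Percentile rank = 100·(13 + 0.5·1)/20 = 100·13.5/20 = 67.5.

67.5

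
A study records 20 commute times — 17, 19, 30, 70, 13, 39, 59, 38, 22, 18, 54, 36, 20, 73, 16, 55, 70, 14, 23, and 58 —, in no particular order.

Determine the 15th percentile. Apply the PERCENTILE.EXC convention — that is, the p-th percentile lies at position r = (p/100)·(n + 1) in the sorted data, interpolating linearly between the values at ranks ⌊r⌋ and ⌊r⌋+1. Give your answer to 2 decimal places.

16.15

Sorted: 13, 14, 16, 17, 18, 19, 20, 22, 23, 30, 36, 38, 39, 54, 55, 58, 59, 70, 70, 73.
n = 20.
r = (15/100)·(20 + 1) = 3.15.
Rank 3 is 16 and rank 4 is 17.
Interpolate: 16 + 0.15·(17 − 16) = 16 + 0.15·1 = 16.15.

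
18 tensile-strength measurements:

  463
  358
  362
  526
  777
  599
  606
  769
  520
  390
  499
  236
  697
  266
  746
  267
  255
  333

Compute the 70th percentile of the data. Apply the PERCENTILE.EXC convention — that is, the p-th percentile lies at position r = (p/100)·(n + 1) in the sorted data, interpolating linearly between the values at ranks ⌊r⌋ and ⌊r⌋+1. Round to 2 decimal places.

601.10

Sorted: 236, 255, 266, 267, 333, 358, 362, 390, 463, 499, 520, 526, 599, 606, 697, 746, 769, 777.
n = 18.
r = (70/100)·(18 + 1) = 13.3.
Rank 13 is 599 and rank 14 is 606.
Interpolate: 599 + 0.3·(606 − 599) = 599 + 0.3·7 = 601.1.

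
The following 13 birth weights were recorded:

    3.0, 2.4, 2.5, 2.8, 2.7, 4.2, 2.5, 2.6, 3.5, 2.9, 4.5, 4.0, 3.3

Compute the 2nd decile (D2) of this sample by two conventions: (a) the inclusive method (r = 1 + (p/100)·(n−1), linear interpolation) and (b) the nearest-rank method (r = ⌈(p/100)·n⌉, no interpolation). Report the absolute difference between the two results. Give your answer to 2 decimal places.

0.04

Sorted: 2.4, 2.5, 2.5, 2.6, 2.7, 2.8, 2.9, 3.0, 3.3, 3.5, 4.0, 4.2, 4.5.
n = 13.
(a) r = 3.4; between ranks 3 (2.5) and 4 (2.6): 2.54.
(b) the nearest-rank method: rank 3 → 2.5.
|2.54 − 2.5| = 0.04.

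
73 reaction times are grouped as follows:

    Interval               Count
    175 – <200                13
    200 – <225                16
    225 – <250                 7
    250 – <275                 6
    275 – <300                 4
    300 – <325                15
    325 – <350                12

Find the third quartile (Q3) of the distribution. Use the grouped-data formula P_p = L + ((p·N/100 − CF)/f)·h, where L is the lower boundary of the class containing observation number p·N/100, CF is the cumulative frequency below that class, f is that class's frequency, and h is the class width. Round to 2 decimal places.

N = 73; target position k = 75/100 · 73 = 54.75.
Cumulative frequencies: 13, 29, 36, 42, 46, 61, 73.
Observation 54.75 falls in the class 300 – <325.
L = 300, CF = 46, f = 15, h = 25.
P75 = 300 + ((54.75 − 46)/15)·25 = 300 + 14.5833 = 314.583.

314.58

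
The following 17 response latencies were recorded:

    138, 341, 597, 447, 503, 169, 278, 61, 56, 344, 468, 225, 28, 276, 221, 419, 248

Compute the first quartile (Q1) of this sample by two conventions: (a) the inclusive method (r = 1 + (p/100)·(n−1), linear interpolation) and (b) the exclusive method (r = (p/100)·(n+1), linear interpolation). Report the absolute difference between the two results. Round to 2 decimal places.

15.50

Sorted: 28, 56, 61, 138, 169, 221, 225, 248, 276, 278, 341, 344, 419, 447, 468, 503, 597.
n = 17.
(a) r = 5 → value at rank 5 = 169.
(b) r = 4.5; between ranks 4 (138) and 5 (169): 153.5.
|169 − 153.5| = 15.5.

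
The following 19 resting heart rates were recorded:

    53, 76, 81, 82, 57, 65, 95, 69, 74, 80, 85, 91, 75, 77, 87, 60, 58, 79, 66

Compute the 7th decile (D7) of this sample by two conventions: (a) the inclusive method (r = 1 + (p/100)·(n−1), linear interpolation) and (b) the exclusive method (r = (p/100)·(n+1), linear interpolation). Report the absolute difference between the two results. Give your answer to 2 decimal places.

0.40

Sorted: 53, 57, 58, 60, 65, 66, 69, 74, 75, 76, 77, 79, 80, 81, 82, 85, 87, 91, 95.
n = 19.
(a) r = 13.6; between ranks 13 (80) and 14 (81): 80.6.
(b) r = 14 → value at rank 14 = 81.
|80.6 − 81| = 0.4.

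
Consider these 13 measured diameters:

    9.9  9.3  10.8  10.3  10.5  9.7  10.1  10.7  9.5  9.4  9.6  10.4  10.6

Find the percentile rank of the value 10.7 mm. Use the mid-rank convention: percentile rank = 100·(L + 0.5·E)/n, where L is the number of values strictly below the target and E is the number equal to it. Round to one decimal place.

Sorted: 9.3, 9.4, 9.5, 9.6, 9.7, 9.9, 10.1, 10.3, 10.4, 10.5, 10.6, 10.7, 10.8.
Count below 10.7: L = 11; count equal: E = 1; n = 13.
Percentile rank = 100·(11 + 0.5·1)/13 = 100·11.5/13 = 88.46.

88.5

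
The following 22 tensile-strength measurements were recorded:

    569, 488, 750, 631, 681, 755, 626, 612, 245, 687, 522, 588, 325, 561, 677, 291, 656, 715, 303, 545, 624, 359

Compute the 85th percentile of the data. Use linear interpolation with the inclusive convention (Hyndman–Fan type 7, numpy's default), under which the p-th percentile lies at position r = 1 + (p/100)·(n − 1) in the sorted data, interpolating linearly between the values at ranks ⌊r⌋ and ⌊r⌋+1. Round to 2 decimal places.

Sorted: 245, 291, 303, 325, 359, 488, 522, 545, 561, 569, 588, 612, 624, 626, 631, 656, 677, 681, 687, 715, 750, 755.
n = 22.
r = 1 + (85/100)·(22 − 1) = 1 + 17.85 = 18.85.
Rank 18 is 681 and rank 19 is 687.
Interpolate: 681 + 0.85·(687 − 681) = 681 + 0.85·6 = 686.1.

686.10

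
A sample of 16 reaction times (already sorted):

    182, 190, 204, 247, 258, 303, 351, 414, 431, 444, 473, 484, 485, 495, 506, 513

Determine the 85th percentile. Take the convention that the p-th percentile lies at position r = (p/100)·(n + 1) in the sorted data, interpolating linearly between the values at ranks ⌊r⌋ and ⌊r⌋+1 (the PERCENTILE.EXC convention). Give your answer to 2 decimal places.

499.95

n = 16.
r = (85/100)·(16 + 1) = 14.45.
Rank 14 is 495 and rank 15 is 506.
Interpolate: 495 + 0.45·(506 − 495) = 495 + 0.45·11 = 499.95.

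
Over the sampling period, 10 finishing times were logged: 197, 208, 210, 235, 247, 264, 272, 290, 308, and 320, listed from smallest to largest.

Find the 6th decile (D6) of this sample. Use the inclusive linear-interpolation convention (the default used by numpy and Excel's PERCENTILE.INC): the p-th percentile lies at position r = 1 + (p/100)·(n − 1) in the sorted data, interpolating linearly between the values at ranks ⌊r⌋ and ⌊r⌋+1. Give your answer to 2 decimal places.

267.20

n = 10.
r = 1 + (60/100)·(10 − 1) = 1 + 5.4 = 6.4.
Rank 6 is 264 and rank 7 is 272.
Interpolate: 264 + 0.4·(272 − 264) = 264 + 0.4·8 = 267.2.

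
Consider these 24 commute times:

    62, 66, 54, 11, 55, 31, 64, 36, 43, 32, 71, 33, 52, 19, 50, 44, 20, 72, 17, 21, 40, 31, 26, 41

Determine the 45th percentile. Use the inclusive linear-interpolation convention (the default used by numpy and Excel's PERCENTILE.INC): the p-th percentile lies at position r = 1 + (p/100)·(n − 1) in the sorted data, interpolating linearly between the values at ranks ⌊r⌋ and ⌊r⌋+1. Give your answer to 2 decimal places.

37.40

Sorted: 11, 17, 19, 20, 21, 26, 31, 31, 32, 33, 36, 40, 41, 43, 44, 50, 52, 54, 55, 62, 64, 66, 71, 72.
n = 24.
r = 1 + (45/100)·(24 − 1) = 1 + 10.35 = 11.35.
Rank 11 is 36 and rank 12 is 40.
Interpolate: 36 + 0.35·(40 − 36) = 36 + 0.35·4 = 37.4.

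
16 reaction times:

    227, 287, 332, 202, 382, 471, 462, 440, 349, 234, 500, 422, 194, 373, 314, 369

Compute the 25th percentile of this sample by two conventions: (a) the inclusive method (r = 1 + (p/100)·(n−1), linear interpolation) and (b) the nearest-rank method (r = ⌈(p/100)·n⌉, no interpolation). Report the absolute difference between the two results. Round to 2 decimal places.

Sorted: 194, 202, 227, 234, 287, 314, 332, 349, 369, 373, 382, 422, 440, 462, 471, 500.
n = 16.
(a) r = 4.75; between ranks 4 (234) and 5 (287): 273.75.
(b) the nearest-rank method: rank 4 → 234.
|273.75 − 234| = 39.75.

39.75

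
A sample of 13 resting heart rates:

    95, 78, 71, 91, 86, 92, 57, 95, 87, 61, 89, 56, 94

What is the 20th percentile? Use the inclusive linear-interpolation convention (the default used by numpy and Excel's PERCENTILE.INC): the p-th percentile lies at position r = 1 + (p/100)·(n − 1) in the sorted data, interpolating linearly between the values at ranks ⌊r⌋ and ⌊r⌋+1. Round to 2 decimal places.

65.00

Sorted: 56, 57, 61, 71, 78, 86, 87, 89, 91, 92, 94, 95, 95.
n = 13.
r = 1 + (20/100)·(13 − 1) = 1 + 2.4 = 3.4.
Rank 3 is 61 and rank 4 is 71.
Interpolate: 61 + 0.4·(71 − 61) = 61 + 0.4·10 = 65.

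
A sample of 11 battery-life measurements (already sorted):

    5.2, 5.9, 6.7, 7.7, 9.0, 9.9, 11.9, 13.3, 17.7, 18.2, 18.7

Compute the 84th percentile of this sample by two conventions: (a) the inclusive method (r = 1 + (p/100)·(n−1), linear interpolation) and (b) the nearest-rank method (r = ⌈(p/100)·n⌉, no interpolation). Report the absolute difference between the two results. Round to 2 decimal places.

0.30

n = 11.
(a) r = 9.4; between ranks 9 (17.7) and 10 (18.2): 17.9.
(b) the nearest-rank method: rank 10 → 18.2.
|17.9 − 18.2| = 0.3.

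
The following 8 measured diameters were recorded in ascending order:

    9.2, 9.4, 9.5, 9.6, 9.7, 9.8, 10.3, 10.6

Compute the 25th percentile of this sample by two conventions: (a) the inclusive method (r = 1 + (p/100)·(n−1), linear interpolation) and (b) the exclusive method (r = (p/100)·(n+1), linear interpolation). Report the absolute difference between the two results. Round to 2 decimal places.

n = 8.
(a) r = 2.75; between ranks 2 (9.4) and 3 (9.5): 9.475.
(b) r = 2.25; between ranks 2 (9.4) and 3 (9.5): 9.425.
|9.475 − 9.425| = 0.05.

0.05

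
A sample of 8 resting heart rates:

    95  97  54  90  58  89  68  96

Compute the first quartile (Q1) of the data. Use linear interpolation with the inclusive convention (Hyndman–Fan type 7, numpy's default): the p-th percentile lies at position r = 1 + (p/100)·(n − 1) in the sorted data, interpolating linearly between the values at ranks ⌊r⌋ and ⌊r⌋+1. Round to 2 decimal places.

Sorted: 54, 58, 68, 89, 90, 95, 96, 97.
n = 8.
r = 1 + (25/100)·(8 − 1) = 1 + 1.75 = 2.75.
Rank 2 is 58 and rank 3 is 68.
Interpolate: 58 + 0.75·(68 − 58) = 58 + 0.75·10 = 65.5.

65.50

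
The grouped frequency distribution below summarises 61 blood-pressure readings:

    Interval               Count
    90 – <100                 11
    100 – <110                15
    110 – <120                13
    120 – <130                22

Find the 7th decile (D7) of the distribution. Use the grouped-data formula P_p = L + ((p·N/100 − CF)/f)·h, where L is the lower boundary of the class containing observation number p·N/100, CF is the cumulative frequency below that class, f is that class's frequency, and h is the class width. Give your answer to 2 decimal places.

N = 61; target position k = 70/100 · 61 = 42.7.
Cumulative frequencies: 11, 26, 39, 61.
Observation 42.7 falls in the class 120 – <130.
L = 120, CF = 39, f = 22, h = 10.
P70 = 120 + ((42.7 − 39)/22)·10 = 120 + 1.68182 = 121.682.

121.68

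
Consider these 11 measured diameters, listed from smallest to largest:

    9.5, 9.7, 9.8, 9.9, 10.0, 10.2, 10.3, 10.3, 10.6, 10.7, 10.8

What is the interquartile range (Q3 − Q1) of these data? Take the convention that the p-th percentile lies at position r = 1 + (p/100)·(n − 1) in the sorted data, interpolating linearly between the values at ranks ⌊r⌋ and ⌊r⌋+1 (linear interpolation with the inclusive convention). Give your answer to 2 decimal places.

n = 11.
P25: r = 3.5; ranks 3–4 are 9.8, 9.9; interpolating gives 9.85.
P75: r = 8.5; ranks 8–9 are 10.3, 10.6; interpolating gives 10.45.
Difference: 10.45 − 9.85 = 0.6.

0.60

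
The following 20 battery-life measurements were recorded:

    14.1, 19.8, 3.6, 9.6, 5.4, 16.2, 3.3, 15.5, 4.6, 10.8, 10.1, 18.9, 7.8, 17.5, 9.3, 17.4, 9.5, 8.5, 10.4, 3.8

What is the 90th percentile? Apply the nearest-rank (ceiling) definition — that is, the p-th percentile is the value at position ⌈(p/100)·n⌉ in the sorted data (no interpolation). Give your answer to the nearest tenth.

Sorted: 3.3, 3.6, 3.8, 4.6, 5.4, 7.8, 8.5, 9.3, 9.5, 9.6, 10.1, 10.4, 10.8, 14.1, 15.5, 16.2, 17.4, 17.5, 18.9, 19.8.
n = 20.
Position = ⌈90/100 · 20⌉ = ⌈18⌉ = 18.
The value at rank 18 is 17.5.

17.5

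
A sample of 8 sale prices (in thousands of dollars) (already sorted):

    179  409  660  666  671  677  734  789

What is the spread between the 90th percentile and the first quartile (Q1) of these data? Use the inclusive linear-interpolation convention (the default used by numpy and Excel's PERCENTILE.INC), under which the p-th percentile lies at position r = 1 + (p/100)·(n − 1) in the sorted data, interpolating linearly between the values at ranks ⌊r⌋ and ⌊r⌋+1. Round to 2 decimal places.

153.25

n = 8.
P25: r = 2.75; ranks 2–3 are 409, 660; interpolating gives 597.25.
P90: r = 7.3; ranks 7–8 are 734, 789; interpolating gives 750.5.
Difference: 750.5 − 597.25 = 153.25.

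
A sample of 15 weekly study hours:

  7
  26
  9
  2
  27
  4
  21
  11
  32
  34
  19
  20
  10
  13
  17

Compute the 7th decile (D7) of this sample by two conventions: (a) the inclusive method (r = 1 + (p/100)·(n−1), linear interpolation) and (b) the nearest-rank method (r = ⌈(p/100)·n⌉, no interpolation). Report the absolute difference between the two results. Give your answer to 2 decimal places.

0.20

Sorted: 2, 4, 7, 9, 10, 11, 13, 17, 19, 20, 21, 26, 27, 32, 34.
n = 15.
(a) r = 10.8; between ranks 10 (20) and 11 (21): 20.8.
(b) the nearest-rank method: rank 11 → 21.
|20.8 − 21| = 0.2.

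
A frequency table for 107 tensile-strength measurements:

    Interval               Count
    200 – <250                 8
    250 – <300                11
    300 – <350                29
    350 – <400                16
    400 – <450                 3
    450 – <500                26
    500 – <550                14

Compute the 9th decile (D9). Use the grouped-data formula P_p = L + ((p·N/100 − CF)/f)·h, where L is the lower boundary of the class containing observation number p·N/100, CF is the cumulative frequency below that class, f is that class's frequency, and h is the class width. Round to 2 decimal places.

511.79

N = 107; target position k = 90/100 · 107 = 96.3.
Cumulative frequencies: 8, 19, 48, 64, 67, 93, 107.
Observation 96.3 falls in the class 500 – <550.
L = 500, CF = 93, f = 14, h = 50.
P90 = 500 + ((96.3 − 93)/14)·50 = 500 + 11.7857 = 511.786.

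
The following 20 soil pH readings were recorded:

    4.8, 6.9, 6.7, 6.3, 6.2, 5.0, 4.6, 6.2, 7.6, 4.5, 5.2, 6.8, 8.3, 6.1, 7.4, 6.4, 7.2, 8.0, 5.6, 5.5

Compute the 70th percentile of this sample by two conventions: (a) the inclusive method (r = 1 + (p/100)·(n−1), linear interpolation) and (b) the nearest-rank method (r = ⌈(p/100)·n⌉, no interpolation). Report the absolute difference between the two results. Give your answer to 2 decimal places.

0.03

Sorted: 4.5, 4.6, 4.8, 5.0, 5.2, 5.5, 5.6, 6.1, 6.2, 6.2, 6.3, 6.4, 6.7, 6.8, 6.9, 7.2, 7.4, 7.6, 8.0, 8.3.
n = 20.
(a) r = 14.3; between ranks 14 (6.8) and 15 (6.9): 6.83.
(b) the nearest-rank method: rank 14 → 6.8.
|6.83 − 6.8| = 0.03.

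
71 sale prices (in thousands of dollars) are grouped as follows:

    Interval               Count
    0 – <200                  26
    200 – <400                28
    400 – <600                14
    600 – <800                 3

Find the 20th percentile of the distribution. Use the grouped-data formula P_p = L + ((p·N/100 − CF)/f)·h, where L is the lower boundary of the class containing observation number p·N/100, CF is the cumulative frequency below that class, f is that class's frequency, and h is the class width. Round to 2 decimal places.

109.23

N = 71; target position k = 20/100 · 71 = 14.2.
Cumulative frequencies: 26, 54, 68, 71.
Observation 14.2 falls in the class 0 – <200.
L = 0, CF = 0, f = 26, h = 200.
P20 = 0 + ((14.2 − 0)/26)·200 = 0 + 109.231 = 109.231.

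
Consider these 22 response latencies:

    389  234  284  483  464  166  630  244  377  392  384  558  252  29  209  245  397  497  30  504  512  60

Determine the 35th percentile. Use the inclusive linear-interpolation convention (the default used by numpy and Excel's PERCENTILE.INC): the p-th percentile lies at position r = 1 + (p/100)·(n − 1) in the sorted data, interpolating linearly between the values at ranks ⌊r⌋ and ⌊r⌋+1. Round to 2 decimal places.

Sorted: 29, 30, 60, 166, 209, 234, 244, 245, 252, 284, 377, 384, 389, 392, 397, 464, 483, 497, 504, 512, 558, 630.
n = 22.
r = 1 + (35/100)·(22 − 1) = 1 + 7.35 = 8.35.
Rank 8 is 245 and rank 9 is 252.
Interpolate: 245 + 0.35·(252 − 245) = 245 + 0.35·7 = 247.45.

247.45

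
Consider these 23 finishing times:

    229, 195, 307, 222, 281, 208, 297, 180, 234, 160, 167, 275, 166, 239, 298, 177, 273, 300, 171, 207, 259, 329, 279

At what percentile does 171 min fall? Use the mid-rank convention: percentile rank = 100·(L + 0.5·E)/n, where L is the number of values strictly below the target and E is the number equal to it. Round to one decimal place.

Sorted: 160, 166, 167, 171, 177, 180, 195, 207, 208, 222, 229, 234, 239, 259, 273, 275, 279, 281, 297, 298, 300, 307, 329.
Count below 171: L = 3; count equal: E = 1; n = 23.
Percentile rank = 100·(3 + 0.5·1)/23 = 100·3.5/23 = 15.22.

15.2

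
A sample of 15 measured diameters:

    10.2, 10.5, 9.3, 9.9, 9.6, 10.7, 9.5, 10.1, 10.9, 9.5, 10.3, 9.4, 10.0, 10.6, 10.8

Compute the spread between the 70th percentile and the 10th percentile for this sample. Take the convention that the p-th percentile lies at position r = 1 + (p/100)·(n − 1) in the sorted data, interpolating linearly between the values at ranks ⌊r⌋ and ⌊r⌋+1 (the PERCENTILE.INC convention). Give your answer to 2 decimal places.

Sorted: 9.3, 9.4, 9.5, 9.5, 9.6, 9.9, 10.0, 10.1, 10.2, 10.3, 10.5, 10.6, 10.7, 10.8, 10.9.
n = 15.
P10: r = 2.4; ranks 2–3 are 9.4, 9.5; interpolating gives 9.44.
P70: r = 10.8; ranks 10–11 are 10.3, 10.5; interpolating gives 10.46.
Difference: 10.46 − 9.44 = 1.02.

1.02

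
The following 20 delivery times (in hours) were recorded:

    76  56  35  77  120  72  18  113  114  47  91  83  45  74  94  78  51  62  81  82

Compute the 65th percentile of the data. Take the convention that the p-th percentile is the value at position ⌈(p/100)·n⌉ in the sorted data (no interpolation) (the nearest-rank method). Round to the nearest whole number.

81

Sorted: 18, 35, 45, 47, 51, 56, 62, 72, 74, 76, 77, 78, 81, 82, 83, 91, 94, 113, 114, 120.
n = 20.
Position = ⌈65/100 · 20⌉ = ⌈13⌉ = 13.
The value at rank 13 is 81.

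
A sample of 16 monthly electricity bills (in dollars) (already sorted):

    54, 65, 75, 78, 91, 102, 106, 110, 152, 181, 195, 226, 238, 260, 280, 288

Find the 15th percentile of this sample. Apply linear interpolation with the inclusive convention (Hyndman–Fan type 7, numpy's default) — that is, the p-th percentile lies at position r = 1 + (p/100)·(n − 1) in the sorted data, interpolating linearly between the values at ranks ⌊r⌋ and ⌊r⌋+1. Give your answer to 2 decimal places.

n = 16.
r = 1 + (15/100)·(16 − 1) = 1 + 2.25 = 3.25.
Rank 3 is 75 and rank 4 is 78.
Interpolate: 75 + 0.25·(78 − 75) = 75 + 0.25·3 = 75.75.

75.75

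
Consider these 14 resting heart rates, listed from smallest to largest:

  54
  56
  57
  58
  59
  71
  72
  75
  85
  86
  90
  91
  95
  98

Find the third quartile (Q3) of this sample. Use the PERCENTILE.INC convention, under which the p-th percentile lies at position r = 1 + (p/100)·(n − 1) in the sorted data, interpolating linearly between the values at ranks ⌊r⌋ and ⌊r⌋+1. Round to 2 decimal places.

89.00

n = 14.
r = 1 + (75/100)·(14 − 1) = 1 + 9.75 = 10.75.
Rank 10 is 86 and rank 11 is 90.
Interpolate: 86 + 0.75·(90 − 86) = 86 + 0.75·4 = 89.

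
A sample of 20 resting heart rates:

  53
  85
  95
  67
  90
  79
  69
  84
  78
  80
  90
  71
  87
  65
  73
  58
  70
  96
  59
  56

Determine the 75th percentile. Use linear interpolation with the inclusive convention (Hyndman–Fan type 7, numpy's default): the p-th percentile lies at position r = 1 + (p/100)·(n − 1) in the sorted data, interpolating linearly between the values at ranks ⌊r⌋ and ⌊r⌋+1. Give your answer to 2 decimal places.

Sorted: 53, 56, 58, 59, 65, 67, 69, 70, 71, 73, 78, 79, 80, 84, 85, 87, 90, 90, 95, 96.
n = 20.
r = 1 + (75/100)·(20 − 1) = 1 + 14.25 = 15.25.
Rank 15 is 85 and rank 16 is 87.
Interpolate: 85 + 0.25·(87 − 85) = 85 + 0.25·2 = 85.5.

85.50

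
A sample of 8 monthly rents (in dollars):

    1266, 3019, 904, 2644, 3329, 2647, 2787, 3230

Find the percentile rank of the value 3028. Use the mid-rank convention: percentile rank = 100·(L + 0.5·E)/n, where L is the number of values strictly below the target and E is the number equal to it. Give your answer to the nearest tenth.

75.0

Sorted: 904, 1266, 2644, 2647, 2787, 3019, 3230, 3329.
Count below 3028: L = 6; count equal: E = 0; n = 8.
Percentile rank = 100·(6 + 0.5·0)/8 = 100·6/8 = 75.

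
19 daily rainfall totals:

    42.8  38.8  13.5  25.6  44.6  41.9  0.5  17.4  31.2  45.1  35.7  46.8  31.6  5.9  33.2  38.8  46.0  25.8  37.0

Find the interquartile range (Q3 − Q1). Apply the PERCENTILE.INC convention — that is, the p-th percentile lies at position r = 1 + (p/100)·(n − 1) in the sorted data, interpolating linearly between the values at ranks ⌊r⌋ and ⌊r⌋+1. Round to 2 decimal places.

Sorted: 0.5, 5.9, 13.5, 17.4, 25.6, 25.8, 31.2, 31.6, 33.2, 35.7, 37.0, 38.8, 38.8, 41.9, 42.8, 44.6, 45.1, 46.0, 46.8.
n = 19.
P25: r = 5.5; ranks 5–6 are 25.6, 25.8; interpolating gives 25.7.
P75: r = 14.5; ranks 14–15 are 41.9, 42.8; interpolating gives 42.35.
Difference: 42.35 − 25.7 = 16.65.

16.65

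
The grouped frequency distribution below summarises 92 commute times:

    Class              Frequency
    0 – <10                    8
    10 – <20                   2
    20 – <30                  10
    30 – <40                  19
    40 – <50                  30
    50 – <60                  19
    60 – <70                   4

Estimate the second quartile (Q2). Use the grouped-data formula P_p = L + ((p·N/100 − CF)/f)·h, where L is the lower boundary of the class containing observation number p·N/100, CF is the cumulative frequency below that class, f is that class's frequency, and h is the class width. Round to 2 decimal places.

42.33

N = 92; target position k = 50/100 · 92 = 46.
Cumulative frequencies: 8, 10, 20, 39, 69, 88, 92.
Observation 46 falls in the class 40 – <50.
L = 40, CF = 39, f = 30, h = 10.
P50 = 40 + ((46 − 39)/30)·10 = 40 + 2.33333 = 42.3333.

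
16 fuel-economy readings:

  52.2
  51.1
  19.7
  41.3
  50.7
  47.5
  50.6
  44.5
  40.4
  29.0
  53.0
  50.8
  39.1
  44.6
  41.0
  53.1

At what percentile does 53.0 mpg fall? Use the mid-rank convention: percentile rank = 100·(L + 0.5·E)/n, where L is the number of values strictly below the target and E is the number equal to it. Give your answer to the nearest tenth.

Sorted: 19.7, 29.0, 39.1, 40.4, 41.0, 41.3, 44.5, 44.6, 47.5, 50.6, 50.7, 50.8, 51.1, 52.2, 53.0, 53.1.
Count below 53.0: L = 14; count equal: E = 1; n = 16.
Percentile rank = 100·(14 + 0.5·1)/16 = 100·14.5/16 = 90.62.

90.6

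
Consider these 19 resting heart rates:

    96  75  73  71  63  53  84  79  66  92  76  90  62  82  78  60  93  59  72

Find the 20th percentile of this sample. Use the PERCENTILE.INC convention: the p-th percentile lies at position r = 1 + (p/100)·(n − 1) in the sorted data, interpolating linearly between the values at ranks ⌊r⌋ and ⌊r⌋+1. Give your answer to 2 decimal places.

62.60

Sorted: 53, 59, 60, 62, 63, 66, 71, 72, 73, 75, 76, 78, 79, 82, 84, 90, 92, 93, 96.
n = 19.
r = 1 + (20/100)·(19 − 1) = 1 + 3.6 = 4.6.
Rank 4 is 62 and rank 5 is 63.
Interpolate: 62 + 0.6·(63 − 62) = 62 + 0.6·1 = 62.6.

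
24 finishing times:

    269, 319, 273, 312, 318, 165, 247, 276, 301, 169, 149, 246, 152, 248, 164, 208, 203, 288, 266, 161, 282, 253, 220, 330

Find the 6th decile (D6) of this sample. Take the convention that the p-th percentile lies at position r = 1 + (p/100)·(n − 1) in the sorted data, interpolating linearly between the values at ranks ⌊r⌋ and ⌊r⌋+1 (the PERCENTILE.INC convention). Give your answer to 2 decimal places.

268.40

Sorted: 149, 152, 161, 164, 165, 169, 203, 208, 220, 246, 247, 248, 253, 266, 269, 273, 276, 282, 288, 301, 312, 318, 319, 330.
n = 24.
r = 1 + (60/100)·(24 − 1) = 1 + 13.8 = 14.8.
Rank 14 is 266 and rank 15 is 269.
Interpolate: 266 + 0.8·(269 − 266) = 266 + 0.8·3 = 268.4.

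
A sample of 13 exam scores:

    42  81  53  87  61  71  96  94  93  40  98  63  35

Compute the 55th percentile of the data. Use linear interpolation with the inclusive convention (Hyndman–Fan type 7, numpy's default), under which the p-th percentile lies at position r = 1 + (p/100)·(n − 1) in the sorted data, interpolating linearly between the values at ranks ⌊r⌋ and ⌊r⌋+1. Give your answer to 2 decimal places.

77.00

Sorted: 35, 40, 42, 53, 61, 63, 71, 81, 87, 93, 94, 96, 98.
n = 13.
r = 1 + (55/100)·(13 − 1) = 1 + 6.6 = 7.6.
Rank 7 is 71 and rank 8 is 81.
Interpolate: 71 + 0.6·(81 − 71) = 71 + 0.6·10 = 77.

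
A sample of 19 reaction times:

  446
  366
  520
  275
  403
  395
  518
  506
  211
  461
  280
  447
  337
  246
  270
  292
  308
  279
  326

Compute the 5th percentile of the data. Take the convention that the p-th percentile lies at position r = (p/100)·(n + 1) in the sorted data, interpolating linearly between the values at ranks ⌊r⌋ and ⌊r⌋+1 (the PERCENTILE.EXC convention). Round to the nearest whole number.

211

Sorted: 211, 246, 270, 275, 279, 280, 292, 308, 326, 337, 366, 395, 403, 446, 447, 461, 506, 518, 520.
n = 19.
r = (5/100)·(19 + 1) = 1.
r is an integer, so P5 is the value at rank 1: 211.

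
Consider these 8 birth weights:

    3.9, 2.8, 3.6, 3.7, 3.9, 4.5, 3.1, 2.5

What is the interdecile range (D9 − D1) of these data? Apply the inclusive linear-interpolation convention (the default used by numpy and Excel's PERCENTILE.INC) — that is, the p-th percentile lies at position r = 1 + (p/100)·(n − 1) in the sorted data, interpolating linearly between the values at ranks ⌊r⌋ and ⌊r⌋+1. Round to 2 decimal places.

1.37

Sorted: 2.5, 2.8, 3.1, 3.6, 3.7, 3.9, 3.9, 4.5.
n = 8.
P10: r = 1.7; ranks 1–2 are 2.5, 2.8; interpolating gives 2.71.
P90: r = 7.3; ranks 7–8 are 3.9, 4.5; interpolating gives 4.08.
Difference: 4.08 − 2.71 = 1.37.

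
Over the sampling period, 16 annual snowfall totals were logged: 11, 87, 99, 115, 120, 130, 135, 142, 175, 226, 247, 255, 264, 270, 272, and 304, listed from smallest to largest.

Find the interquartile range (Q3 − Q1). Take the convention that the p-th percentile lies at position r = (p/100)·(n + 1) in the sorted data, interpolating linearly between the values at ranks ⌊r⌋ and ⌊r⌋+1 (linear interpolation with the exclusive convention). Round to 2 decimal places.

n = 16.
P25: r = 4.25; ranks 4–5 are 115, 120; interpolating gives 116.25.
P75: r = 12.75; ranks 12–13 are 255, 264; interpolating gives 261.75.
Difference: 261.75 − 116.25 = 145.5.

145.50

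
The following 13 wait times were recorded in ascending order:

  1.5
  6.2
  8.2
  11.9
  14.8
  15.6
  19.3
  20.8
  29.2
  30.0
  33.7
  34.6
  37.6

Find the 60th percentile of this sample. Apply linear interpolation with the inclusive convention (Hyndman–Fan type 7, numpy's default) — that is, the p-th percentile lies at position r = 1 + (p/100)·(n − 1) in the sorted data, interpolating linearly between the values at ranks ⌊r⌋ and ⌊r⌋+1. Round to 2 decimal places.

n = 13.
r = 1 + (60/100)·(13 − 1) = 1 + 7.2 = 8.2.
Rank 8 is 20.8 and rank 9 is 29.2.
Interpolate: 20.8 + 0.2·(29.2 − 20.8) = 20.8 + 0.2·8.4 = 22.48.

22.48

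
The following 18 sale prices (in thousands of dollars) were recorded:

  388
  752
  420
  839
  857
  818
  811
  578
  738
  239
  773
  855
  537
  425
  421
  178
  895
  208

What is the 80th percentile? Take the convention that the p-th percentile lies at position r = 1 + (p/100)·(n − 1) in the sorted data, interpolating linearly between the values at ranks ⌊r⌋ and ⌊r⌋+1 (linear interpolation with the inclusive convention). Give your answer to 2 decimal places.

Sorted: 178, 208, 239, 388, 420, 421, 425, 537, 578, 738, 752, 773, 811, 818, 839, 855, 857, 895.
n = 18.
r = 1 + (80/100)·(18 − 1) = 1 + 13.6 = 14.6.
Rank 14 is 818 and rank 15 is 839.
Interpolate: 818 + 0.6·(839 − 818) = 818 + 0.6·21 = 830.6.

830.60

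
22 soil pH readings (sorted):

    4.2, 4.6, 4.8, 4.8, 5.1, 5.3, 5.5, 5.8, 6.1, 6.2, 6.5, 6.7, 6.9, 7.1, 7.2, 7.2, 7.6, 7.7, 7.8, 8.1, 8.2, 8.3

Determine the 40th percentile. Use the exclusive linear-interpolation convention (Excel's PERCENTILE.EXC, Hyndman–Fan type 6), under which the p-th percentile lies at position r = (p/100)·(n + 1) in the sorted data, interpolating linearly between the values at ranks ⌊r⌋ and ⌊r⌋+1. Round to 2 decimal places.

6.12

n = 22.
r = (40/100)·(22 + 1) = 9.2.
Rank 9 is 6.1 and rank 10 is 6.2.
Interpolate: 6.1 + 0.2·(6.2 − 6.1) = 6.1 + 0.2·0.1 = 6.12.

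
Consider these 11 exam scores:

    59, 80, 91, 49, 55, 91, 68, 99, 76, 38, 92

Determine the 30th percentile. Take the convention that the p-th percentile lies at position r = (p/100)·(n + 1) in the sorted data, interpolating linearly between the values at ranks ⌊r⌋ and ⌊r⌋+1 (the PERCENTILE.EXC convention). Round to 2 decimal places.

Sorted: 38, 49, 55, 59, 68, 76, 80, 91, 91, 92, 99.
n = 11.
r = (30/100)·(11 + 1) = 3.6.
Rank 3 is 55 and rank 4 is 59.
Interpolate: 55 + 0.6·(59 − 55) = 55 + 0.6·4 = 57.4.

57.40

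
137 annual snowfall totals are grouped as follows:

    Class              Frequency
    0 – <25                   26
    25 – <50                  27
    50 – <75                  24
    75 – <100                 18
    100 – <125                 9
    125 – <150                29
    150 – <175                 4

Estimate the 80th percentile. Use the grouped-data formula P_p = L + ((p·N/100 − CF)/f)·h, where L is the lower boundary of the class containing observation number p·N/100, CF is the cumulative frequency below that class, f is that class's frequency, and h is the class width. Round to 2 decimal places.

129.83

N = 137; target position k = 80/100 · 137 = 109.6.
Cumulative frequencies: 26, 53, 77, 95, 104, 133, 137.
Observation 109.6 falls in the class 125 – <150.
L = 125, CF = 104, f = 29, h = 25.
P80 = 125 + ((109.6 − 104)/29)·25 = 125 + 4.82759 = 129.828.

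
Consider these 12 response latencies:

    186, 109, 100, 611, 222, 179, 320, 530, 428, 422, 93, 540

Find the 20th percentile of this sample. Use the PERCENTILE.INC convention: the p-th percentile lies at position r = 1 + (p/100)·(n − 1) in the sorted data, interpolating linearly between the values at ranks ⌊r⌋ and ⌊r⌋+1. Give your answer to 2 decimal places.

123.00

Sorted: 93, 100, 109, 179, 186, 222, 320, 422, 428, 530, 540, 611.
n = 12.
r = 1 + (20/100)·(12 − 1) = 1 + 2.2 = 3.2.
Rank 3 is 109 and rank 4 is 179.
Interpolate: 109 + 0.2·(179 − 109) = 109 + 0.2·70 = 123.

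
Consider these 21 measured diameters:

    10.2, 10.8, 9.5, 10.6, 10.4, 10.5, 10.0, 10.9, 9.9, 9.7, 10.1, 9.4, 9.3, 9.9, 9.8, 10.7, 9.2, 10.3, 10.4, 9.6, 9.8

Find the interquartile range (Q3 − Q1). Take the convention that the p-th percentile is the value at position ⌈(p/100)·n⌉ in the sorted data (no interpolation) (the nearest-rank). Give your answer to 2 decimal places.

Sorted: 9.2, 9.3, 9.4, 9.5, 9.6, 9.7, 9.8, 9.8, 9.9, 9.9, 10.0, 10.1, 10.2, 10.3, 10.4, 10.4, 10.5, 10.6, 10.7, 10.8, 10.9.
n = 21.
P25: rank ⌈25/100·21⌉ = 6 → 9.7.
P75: rank ⌈75/100·21⌉ = 16 → 10.4.
Difference: 10.4 − 9.7 = 0.7.

0.70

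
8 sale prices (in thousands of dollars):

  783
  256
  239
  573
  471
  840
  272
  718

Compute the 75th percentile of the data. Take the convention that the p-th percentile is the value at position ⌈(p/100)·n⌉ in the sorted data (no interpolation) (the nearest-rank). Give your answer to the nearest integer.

718

Sorted: 239, 256, 272, 471, 573, 718, 783, 840.
n = 8.
Position = ⌈75/100 · 8⌉ = ⌈6⌉ = 6.
The value at rank 6 is 718.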